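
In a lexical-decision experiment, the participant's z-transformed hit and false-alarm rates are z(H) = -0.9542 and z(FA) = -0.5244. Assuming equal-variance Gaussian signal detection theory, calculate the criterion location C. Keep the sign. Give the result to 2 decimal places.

c = −½·[z(H) + z(FA)] = −½·(-0.9542 + (-0.5244)) = 0.7393

C = 0.74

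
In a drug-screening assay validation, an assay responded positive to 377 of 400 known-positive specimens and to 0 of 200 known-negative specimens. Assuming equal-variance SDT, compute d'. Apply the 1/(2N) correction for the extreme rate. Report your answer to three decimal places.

d' = 4.383

The false-alarm rate is 0/200 = 0, so apply the 1/(2N) correction: FA → 1/(2·200) = 0.00250.
z(H) = z(0.94250) = 1.5761
z(FA) = z(0.00250) = -2.8070
d' = 1.5761 − (-2.8070) = 4.3831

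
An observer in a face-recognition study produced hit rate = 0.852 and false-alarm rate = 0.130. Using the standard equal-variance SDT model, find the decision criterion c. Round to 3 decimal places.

z(H) = z(0.852) = 1.0450
z(FA) = z(0.130) = -1.1264
c = −½·[z(H) + z(FA)] = −0.5 × (1.0450 + (-1.1264)) = 0.0407
c > 0: the observer has a conservative response bias.

c = 0.041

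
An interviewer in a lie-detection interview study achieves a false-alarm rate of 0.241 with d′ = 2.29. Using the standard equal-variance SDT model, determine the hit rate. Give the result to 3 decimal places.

hit rate = 0.944

z(false-alarm rate) = z(0.241) = -0.7031
z(H) = z(FA) + d' = -0.7031 + 2.29 = 1.5869
hit rate = Φ(1.5869) = 0.9437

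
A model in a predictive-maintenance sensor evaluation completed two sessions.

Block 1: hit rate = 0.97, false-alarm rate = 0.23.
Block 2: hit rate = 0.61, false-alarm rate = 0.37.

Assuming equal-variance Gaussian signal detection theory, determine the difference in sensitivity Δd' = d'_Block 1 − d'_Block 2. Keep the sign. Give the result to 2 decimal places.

Block 1: z(0.97) = 1.881, z(0.23) = -0.739, d' = 2.620
Block 2: z(0.61) = 0.279, z(0.37) = -0.332, d' = 0.611
Δd' = d'_Block 1 − d'_Block 2 = 2.620 − 0.611 = 2.009
Block 1 has the higher sensitivity.

Δd' = 2.01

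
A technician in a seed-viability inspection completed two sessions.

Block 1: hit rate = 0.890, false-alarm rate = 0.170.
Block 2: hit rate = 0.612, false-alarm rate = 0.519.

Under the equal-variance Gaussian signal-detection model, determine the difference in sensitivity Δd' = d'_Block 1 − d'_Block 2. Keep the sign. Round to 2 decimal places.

Block 1: z(0.890) = 1.227, z(0.170) = -0.954, d' = 2.181
Block 2: z(0.612) = 0.285, z(0.519) = 0.048, d' = 0.237
Δd' = d'_Block 1 − d'_Block 2 = 2.181 − 0.237 = 1.944
Block 1 has the higher sensitivity.

Δd' = 1.94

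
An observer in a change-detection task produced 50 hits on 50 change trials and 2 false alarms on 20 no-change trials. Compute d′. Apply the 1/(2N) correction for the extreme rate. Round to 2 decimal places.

The hit rate is 50/50 = 1, so apply the 1/(2N) correction: H → 1 − 1/(2·50) = 0.99000.
z(H) = z(0.99000) = 2.326
z(FA) = z(0.10000) = -1.282
d' = 2.326 − (-1.282) = 3.608

d′ = 3.61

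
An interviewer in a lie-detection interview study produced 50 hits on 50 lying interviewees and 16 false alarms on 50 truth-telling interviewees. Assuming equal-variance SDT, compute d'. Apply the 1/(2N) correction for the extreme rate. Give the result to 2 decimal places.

The hit rate is 50/50 = 1, so apply the 1/(2N) correction: H → 1 − 1/(2·50) = 0.99000.
z(H) = z(0.99000) = 2.326
z(FA) = z(0.32000) = -0.468
d' = 2.326 − (-0.468) = 2.794

d' = 2.79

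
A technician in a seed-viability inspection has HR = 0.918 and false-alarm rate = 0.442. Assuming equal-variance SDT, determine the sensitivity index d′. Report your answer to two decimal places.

z(H) = z(0.918) = 1.3917
z(FA) = z(0.442) = -0.1459
d' = z(H) − z(FA) = 1.3917 − (-0.1459) = 1.5376

d′ = 1.54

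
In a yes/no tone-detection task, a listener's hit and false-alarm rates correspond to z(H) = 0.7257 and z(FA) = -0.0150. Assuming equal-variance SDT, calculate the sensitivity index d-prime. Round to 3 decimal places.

d' = z(H) − z(FA) = 0.7257 − (-0.0150) = 0.7407

d-prime = 0.741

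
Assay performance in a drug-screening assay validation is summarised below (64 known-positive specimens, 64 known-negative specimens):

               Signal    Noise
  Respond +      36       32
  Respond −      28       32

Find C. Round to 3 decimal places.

H = 36/64 = 0.5625
FA = 32/64 = 0.5000
z(0.5625) = 0.1573, z(0.5000) = 0.0000
c = −½·[z(H) + z(FA)] = −0.5 × (0.1573 + 0.0000) = -0.07865

C = -0.079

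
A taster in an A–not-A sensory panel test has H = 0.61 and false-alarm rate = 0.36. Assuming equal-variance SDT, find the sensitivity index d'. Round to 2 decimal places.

d' = 0.64

z(H) = z(0.61) = 0.2793
z(FA) = z(0.36) = -0.3585
d' = z(H) − z(FA) = 0.2793 − (-0.3585) = 0.6378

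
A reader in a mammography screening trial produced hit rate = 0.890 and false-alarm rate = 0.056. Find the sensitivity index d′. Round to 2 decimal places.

d′ = 2.82

z(H) = 1.2265
z(FA) = -1.5893
d' = z(H) − z(FA) = 1.2265 − (-1.5893) = 2.8158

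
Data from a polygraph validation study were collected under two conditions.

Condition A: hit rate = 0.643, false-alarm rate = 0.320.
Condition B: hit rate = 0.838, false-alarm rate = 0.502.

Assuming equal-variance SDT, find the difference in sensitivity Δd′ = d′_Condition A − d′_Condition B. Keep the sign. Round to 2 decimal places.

Δd′ = -0.15

Condition A: z(0.643) = 0.366, z(0.320) = -0.468, d' = 0.834
Condition B: z(0.838) = 0.986, z(0.502) = 0.005, d' = 0.981
Δd' = d'_Condition A − d'_Condition B = 0.834 − 0.981 = -0.147
Condition B has the higher sensitivity.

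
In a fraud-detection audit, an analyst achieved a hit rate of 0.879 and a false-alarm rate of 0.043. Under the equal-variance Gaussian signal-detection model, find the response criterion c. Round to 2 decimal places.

Φ⁻¹(H) = Φ⁻¹(0.879) = 1.1700
Φ⁻¹(FA) = Φ⁻¹(0.043) = -1.7169
c = −½·[z(H) + z(FA)] = −0.5 × (1.1700 + (-1.7169)) = 0.27345
c > 0: the analyst has a conservative response bias.

c = 0.27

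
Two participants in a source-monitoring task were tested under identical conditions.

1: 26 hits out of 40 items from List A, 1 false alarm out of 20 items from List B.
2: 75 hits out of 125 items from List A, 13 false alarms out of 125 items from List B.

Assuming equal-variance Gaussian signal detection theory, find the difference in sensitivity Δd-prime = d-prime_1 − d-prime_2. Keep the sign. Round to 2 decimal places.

Δd-prime = 0.52

1: z(0.6500) = 0.385, z(0.0500) = -1.645, d' = 2.030
2: z(0.6000) = 0.253, z(0.1040) = -1.259, d' = 1.512
Δd' = d'_1 − d'_2 = 2.030 − 1.512 = 0.518
1 has the higher sensitivity.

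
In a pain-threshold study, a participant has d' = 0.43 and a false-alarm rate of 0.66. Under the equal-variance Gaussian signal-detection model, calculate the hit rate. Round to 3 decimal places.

hit rate = 0.800

z(false-alarm rate) = z(0.66) = 0.4125
z(H) = z(FA) + d' = 0.4125 + 0.43 = 0.8425
hit rate = Φ(0.8425) = 0.8002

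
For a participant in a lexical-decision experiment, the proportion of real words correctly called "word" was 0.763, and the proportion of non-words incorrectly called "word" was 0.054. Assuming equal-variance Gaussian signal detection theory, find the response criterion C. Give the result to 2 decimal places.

z(0.763) = 0.716, z(0.054) = -1.607
c = −½·[z(H) + z(FA)] = −0.5 × (0.716 + (-1.607)) = 0.4455
c > 0: the participant has a conservative response bias.

C = 0.45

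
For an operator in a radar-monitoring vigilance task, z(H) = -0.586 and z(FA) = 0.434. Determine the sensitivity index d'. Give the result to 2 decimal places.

d' = -1.02

d' = z(H) − z(FA) = -0.586 − 0.434 = -1.020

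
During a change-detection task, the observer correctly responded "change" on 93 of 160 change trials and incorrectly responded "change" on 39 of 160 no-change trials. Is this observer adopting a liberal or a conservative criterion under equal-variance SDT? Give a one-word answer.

conservative

z(H) = 0.205, z(FA) = -0.694
c = −½·(z(H) + z(FA)) = 0.2445
c > 0 → conservative criterion (biased toward responding “no”).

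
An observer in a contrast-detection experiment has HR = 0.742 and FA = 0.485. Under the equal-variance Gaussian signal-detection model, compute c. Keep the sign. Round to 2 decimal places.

c = -0.31

z(H) = z(0.742) = 0.650
z(FA) = z(0.485) = -0.038
c = −½·[z(H) + z(FA)] = −0.5 × (0.650 + (-0.038)) = -0.306
c < 0: the observer has a liberal response bias.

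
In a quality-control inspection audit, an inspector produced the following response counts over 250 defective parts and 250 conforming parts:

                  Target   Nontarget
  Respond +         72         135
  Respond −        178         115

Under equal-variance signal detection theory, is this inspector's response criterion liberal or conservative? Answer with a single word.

z(H) = -0.559, z(FA) = 0.100
c = −½·(z(H) + z(FA)) = 0.2295
c > 0 → conservative criterion (biased toward responding “no”).

conservative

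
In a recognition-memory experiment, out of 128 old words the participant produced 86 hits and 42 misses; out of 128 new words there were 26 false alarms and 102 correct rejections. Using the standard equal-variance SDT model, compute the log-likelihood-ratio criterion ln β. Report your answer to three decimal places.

H = 86/128 = 0.6719
FA = 26/128 = 0.2031
z(H) = z(0.6719) = 0.4452
z(FA) = z(0.2031) = -0.8306
ln β = −½·[z(H)² − z(FA)²] = −0.5 × (0.1982 − 0.6899) = 0.24585

ln β = 0.246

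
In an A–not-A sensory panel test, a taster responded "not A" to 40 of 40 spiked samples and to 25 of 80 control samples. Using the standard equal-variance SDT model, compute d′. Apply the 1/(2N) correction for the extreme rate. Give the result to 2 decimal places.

The hit rate is 40/40 = 1, so apply the 1/(2N) correction: H → 1 − 1/(2·40) = 0.98750.
z(H) = z(0.98750) = 2.241
z(FA) = z(0.31250) = -0.489
d' = 2.241 − (-0.489) = 2.730

d′ = 2.73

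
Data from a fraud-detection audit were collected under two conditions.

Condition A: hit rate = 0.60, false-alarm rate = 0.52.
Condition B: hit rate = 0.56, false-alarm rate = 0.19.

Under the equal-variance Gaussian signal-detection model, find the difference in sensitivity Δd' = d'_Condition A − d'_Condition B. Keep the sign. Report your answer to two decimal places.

Δd' = -0.83

Condition A: z(0.60) = 0.253, z(0.52) = 0.050, d' = 0.203
Condition B: z(0.56) = 0.151, z(0.19) = -0.878, d' = 1.029
Δd' = d'_Condition A − d'_Condition B = 0.203 − 1.029 = -0.826
Condition B has the higher sensitivity.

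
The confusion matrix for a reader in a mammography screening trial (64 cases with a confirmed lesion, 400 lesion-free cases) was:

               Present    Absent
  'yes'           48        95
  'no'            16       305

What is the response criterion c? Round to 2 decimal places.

H = 48/64 = 0.7500
FA = 95/400 = 0.2375
z(H) = z(0.7500) = 0.674
z(FA) = z(0.2375) = -0.714
c = −½·[z(H) + z(FA)] = −0.5 × (0.674 + (-0.714)) = 0.020
c > 0: the reader has a conservative response bias.

c = 0.02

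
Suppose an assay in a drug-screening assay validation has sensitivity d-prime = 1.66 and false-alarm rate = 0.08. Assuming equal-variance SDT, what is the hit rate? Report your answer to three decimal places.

z(false-alarm rate) = z(0.08) = -1.4051
z(H) = z(FA) + d' = -1.4051 + 1.66 = 0.2549
hit rate = Φ(0.2549) = 0.6006

hit rate = 0.601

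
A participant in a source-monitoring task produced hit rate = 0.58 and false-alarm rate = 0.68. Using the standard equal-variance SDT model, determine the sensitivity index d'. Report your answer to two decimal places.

z(H) = 0.2019
z(FA) = 0.4677
d' = z(H) − z(FA) = 0.2019 − 0.4677 = -0.2658

d' = -0.27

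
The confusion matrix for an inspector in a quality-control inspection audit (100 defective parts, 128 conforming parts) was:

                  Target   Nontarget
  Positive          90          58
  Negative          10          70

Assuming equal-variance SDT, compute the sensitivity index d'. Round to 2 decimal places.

d' = 1.40

H = 90/100 = 0.9000
FA = 58/128 = 0.4531
z(0.9000) = 1.2816, z(0.4531) = -0.1178
d' = z(H) − z(FA) = 1.2816 − (-0.1178) = 1.3994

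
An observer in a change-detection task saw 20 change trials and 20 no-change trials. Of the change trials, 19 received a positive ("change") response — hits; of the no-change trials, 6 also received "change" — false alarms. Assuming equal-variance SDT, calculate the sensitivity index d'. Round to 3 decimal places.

H = 19/20 = 0.9500
FA = 6/20 = 0.3000
z(H) = z(0.9500) = 1.6449
z(FA) = z(0.3000) = -0.5244
d' = z(H) − z(FA) = 1.6449 − (-0.5244) = 2.1693

d' = 2.169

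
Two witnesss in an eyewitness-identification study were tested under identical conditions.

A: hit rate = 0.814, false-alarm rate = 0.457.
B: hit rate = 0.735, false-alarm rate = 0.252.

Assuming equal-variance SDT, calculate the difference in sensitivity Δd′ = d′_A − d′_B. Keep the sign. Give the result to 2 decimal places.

A: z(0.814) = 0.893, z(0.457) = -0.108, d' = 1.001
B: z(0.735) = 0.628, z(0.252) = -0.668, d' = 1.296
Δd' = d'_A − d'_B = 1.001 − 1.296 = -0.295
B has the higher sensitivity.

Δd′ = -0.30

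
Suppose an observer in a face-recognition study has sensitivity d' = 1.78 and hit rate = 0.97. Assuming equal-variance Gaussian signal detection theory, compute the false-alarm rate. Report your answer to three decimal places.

false-alarm rate = 0.540

z(hit rate) = z(0.97) = 1.8808
z(FA) = z(H) − d' = 1.8808 − 1.78 = 0.1008
false-alarm rate = Φ(0.1008) = 0.5401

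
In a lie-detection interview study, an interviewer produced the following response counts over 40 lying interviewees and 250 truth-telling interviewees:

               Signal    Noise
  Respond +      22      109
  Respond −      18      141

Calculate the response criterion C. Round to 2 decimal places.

C = 0.02

H = 22/40 = 0.5500
FA = 109/250 = 0.4360
Φ⁻¹(H) = 0.126
Φ⁻¹(FA) = -0.161
c = −½·[z(H) + z(FA)] = −0.5 × (0.126 + (-0.161)) = 0.0175
c > 0: the interviewer has a conservative response bias.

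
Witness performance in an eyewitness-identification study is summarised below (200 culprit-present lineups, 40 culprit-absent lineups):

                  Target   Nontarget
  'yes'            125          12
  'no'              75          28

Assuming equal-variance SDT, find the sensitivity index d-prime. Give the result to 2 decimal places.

H = 125/200 = 0.6250
FA = 12/40 = 0.3000
z(H) = 0.3186
z(FA) = -0.5244
d' = z(H) − z(FA) = 0.3186 − (-0.5244) = 0.8430

d-prime = 0.84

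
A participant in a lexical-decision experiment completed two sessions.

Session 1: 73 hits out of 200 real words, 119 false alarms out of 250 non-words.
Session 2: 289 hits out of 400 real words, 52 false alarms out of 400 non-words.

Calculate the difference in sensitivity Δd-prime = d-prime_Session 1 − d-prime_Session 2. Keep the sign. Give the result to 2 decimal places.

Δd-prime = -2.00

Session 1: z(0.3650) = -0.345, z(0.4760) = -0.060, d' = -0.285
Session 2: z(0.7225) = 0.590, z(0.1300) = -1.126, d' = 1.716
Δd' = d'_Session 1 − d'_Session 2 = -0.285 − 1.716 = -2.001
Session 2 has the higher sensitivity.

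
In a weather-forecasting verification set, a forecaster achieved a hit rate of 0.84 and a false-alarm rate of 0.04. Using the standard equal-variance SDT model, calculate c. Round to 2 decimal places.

z(0.84) = 0.9945, z(0.04) = -1.7507
c = −½·[z(H) + z(FA)] = −0.5 × (0.9945 + (-1.7507)) = 0.3781

c = 0.38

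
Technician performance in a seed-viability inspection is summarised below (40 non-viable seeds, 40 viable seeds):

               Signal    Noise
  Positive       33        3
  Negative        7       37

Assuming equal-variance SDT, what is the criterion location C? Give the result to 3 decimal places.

C = 0.252

H = 33/40 = 0.8250
FA = 3/40 = 0.0750
z(H) = 0.9346
z(FA) = -1.4395
c = −½·[z(H) + z(FA)] = −0.5 × (0.9346 + (-1.4395)) = 0.25245
c > 0: the technician has a conservative response bias.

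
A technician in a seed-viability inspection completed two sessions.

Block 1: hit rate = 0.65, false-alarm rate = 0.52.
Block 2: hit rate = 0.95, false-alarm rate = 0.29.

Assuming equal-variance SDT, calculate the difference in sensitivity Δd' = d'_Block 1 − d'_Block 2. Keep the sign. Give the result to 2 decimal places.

Block 1: z(0.65) = 0.385, z(0.52) = 0.050, d' = 0.335
Block 2: z(0.95) = 1.645, z(0.29) = -0.553, d' = 2.198
Δd' = d'_Block 1 − d'_Block 2 = 0.335 − 2.198 = -1.863
Block 2 has the higher sensitivity.

Δd' = -1.86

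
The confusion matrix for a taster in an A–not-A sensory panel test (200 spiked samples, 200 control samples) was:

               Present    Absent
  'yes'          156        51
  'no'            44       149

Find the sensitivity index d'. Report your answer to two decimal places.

H = 156/200 = 0.7800
FA = 51/200 = 0.2550
z(H) = z(0.7800) = 0.772
z(FA) = z(0.2550) = -0.659
d' = z(H) − z(FA) = 0.772 − (-0.659) = 1.431

d' = 1.43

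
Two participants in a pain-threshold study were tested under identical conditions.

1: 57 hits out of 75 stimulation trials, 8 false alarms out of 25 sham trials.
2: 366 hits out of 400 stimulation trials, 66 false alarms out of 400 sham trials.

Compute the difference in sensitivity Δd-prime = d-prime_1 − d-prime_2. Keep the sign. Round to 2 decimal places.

Δd-prime = -1.17

1: z(0.7600) = 0.706, z(0.3200) = -0.468, d' = 1.174
2: z(0.9150) = 1.372, z(0.1650) = -0.974, d' = 2.346
Δd' = d'_1 − d'_2 = 1.174 − 2.346 = -1.172
2 has the higher sensitivity.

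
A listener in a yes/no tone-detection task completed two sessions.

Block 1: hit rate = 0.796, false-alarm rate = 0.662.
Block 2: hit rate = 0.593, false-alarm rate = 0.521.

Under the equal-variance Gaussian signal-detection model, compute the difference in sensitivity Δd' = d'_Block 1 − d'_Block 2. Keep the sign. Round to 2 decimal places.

Block 1: z(0.796) = 0.827, z(0.662) = 0.418, d' = 0.409
Block 2: z(0.593) = 0.235, z(0.521) = 0.053, d' = 0.182
Δd' = d'_Block 1 − d'_Block 2 = 0.409 − 0.182 = 0.227
Block 1 has the higher sensitivity.

Δd' = 0.23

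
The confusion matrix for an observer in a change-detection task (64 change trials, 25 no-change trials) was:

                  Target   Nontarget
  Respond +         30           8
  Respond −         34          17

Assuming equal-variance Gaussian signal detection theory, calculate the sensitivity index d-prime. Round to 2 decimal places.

H = 30/64 = 0.4688
FA = 8/25 = 0.3200
z(0.4688) = -0.078, z(0.3200) = -0.468
d' = z(H) − z(FA) = -0.078 − (-0.468) = 0.390

d-prime = 0.39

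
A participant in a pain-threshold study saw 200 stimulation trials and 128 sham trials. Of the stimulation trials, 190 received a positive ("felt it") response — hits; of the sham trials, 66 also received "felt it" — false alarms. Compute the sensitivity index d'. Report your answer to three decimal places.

d' = 1.606

H = 190/200 = 0.9500
FA = 66/128 = 0.5156
z(H) = 1.6449
z(FA) = 0.0391
d' = z(H) − z(FA) = 1.6449 − 0.0391 = 1.6058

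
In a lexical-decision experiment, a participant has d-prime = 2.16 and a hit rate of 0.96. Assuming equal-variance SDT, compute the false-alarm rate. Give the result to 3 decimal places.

false-alarm rate = 0.341

z(hit rate) = z(0.96) = 1.7507
z(FA) = z(H) − d' = 1.7507 − 2.16 = -0.4093
false-alarm rate = Φ(-0.4093) = 0.3412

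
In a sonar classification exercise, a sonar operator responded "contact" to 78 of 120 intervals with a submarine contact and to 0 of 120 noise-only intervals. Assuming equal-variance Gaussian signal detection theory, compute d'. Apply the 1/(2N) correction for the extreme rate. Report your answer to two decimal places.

The false-alarm rate is 0/120 = 0, so apply the 1/(2N) correction: FA → 1/(2·120) = 0.00417.
z(H) = z(0.65000) = 0.385
z(FA) = z(0.00417) = -2.638
d' = 0.385 − (-2.638) = 3.023

d' = 3.02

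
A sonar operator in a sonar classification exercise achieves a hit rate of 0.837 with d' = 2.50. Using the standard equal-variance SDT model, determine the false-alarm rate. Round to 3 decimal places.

z(hit rate) = z(0.837) = 0.9822
z(FA) = z(H) − d' = 0.9822 − 2.50 = -1.5178
false-alarm rate = Φ(-1.5178) = 0.0645

false-alarm rate = 0.065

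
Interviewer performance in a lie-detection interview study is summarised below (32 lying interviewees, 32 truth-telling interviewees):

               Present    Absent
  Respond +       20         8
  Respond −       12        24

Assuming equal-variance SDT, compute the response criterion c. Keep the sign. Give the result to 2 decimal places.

H = 20/32 = 0.6250
FA = 8/32 = 0.2500
Φ⁻¹(0.6250) = 0.3186, Φ⁻¹(0.2500) = -0.6745
c = −½·[z(H) + z(FA)] = −0.5 × (0.3186 + (-0.6745)) = 0.17795
c > 0: the interviewer has a conservative response bias.

c = 0.18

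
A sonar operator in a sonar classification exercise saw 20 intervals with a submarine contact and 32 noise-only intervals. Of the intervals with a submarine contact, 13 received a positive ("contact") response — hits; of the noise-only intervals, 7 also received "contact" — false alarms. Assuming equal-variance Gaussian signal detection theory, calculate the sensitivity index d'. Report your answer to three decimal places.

d' = 1.162

H = 13/20 = 0.6500
FA = 7/32 = 0.2188
z(H) = z(0.6500) = 0.3853
z(FA) = z(0.2188) = -0.7763
d' = z(H) − z(FA) = 0.3853 − (-0.7763) = 1.1616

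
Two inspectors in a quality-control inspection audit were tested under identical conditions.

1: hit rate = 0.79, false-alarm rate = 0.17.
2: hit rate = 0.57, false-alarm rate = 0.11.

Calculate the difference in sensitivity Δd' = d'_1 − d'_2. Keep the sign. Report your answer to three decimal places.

Δd' = 0.358

1: z(0.79) = 0.8064, z(0.17) = -0.9542, d' = 1.7606
2: z(0.57) = 0.1764, z(0.11) = -1.2265, d' = 1.4029
Δd' = d'_1 − d'_2 = 1.7606 − 1.4029 = 0.3577
1 has the higher sensitivity.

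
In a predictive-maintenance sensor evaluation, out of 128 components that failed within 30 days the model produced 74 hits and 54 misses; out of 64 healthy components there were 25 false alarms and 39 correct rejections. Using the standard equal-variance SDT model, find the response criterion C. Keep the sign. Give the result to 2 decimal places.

H = 74/128 = 0.5781
FA = 25/64 = 0.3906
Φ⁻¹(0.5781) = 0.197, Φ⁻¹(0.3906) = -0.278
c = −½·[z(H) + z(FA)] = −0.5 × (0.197 + (-0.278)) = 0.0405

C = 0.04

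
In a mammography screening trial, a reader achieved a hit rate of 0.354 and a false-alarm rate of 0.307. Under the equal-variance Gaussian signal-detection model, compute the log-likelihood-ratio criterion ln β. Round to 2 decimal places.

ln β = 0.06

z(H) = -0.375
z(FA) = -0.504
ln β = −½·[z(H)² − z(FA)²] = −0.5 × (0.141 − 0.254) = 0.0565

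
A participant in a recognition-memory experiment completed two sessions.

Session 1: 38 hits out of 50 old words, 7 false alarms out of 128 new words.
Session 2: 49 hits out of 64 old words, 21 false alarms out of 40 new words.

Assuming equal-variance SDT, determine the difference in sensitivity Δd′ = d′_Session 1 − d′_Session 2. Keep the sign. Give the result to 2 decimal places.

Δd′ = 1.65

Session 1: z(0.7600) = 0.706, z(0.0547) = -1.601, d' = 2.307
Session 2: z(0.7656) = 0.724, z(0.5250) = 0.063, d' = 0.661
Δd' = d'_Session 1 − d'_Session 2 = 2.307 − 0.661 = 1.646
Session 1 has the higher sensitivity.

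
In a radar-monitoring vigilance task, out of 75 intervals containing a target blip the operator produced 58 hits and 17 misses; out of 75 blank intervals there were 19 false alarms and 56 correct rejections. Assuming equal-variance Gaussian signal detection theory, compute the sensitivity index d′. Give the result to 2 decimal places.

H = 58/75 = 0.7733
FA = 19/75 = 0.2533
Φ⁻¹(H) = Φ⁻¹(0.7733) = 0.750
Φ⁻¹(FA) = Φ⁻¹(0.2533) = -0.664
d' = z(H) − z(FA) = 0.750 − (-0.664) = 1.414

d′ = 1.41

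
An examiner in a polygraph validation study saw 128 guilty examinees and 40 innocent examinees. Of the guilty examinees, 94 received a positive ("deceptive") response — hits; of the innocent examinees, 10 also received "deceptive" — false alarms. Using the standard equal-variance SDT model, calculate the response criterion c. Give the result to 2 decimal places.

H = 94/128 = 0.7344
FA = 10/40 = 0.2500
z(H) = 0.6262
z(FA) = -0.6745
c = −½·[z(H) + z(FA)] = −0.5 × (0.6262 + (-0.6745)) = 0.02415
c > 0: the examiner has a conservative response bias.

c = 0.02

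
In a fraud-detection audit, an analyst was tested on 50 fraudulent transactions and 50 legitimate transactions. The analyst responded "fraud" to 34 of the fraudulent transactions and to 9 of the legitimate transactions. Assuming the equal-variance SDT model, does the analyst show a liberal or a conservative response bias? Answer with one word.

conservative

z(H) = 0.468, z(FA) = -0.915
c = −½·(z(H) + z(FA)) = 0.2235
c > 0 → conservative criterion (biased toward responding “no”).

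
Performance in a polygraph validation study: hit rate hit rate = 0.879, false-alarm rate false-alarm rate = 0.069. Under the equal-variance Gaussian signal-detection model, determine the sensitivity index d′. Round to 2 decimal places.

z(H) = z(0.879) = 1.170
z(FA) = z(0.069) = -1.483
d' = z(H) − z(FA) = 1.170 − (-1.483) = 2.653

d′ = 2.65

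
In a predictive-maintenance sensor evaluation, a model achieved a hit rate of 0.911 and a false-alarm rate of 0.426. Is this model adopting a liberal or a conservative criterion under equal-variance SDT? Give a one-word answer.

liberal

z(H) = 1.347, z(FA) = -0.187
c = −½·(z(H) + z(FA)) = -0.580
c < 0 → liberal criterion (biased toward responding “yes”).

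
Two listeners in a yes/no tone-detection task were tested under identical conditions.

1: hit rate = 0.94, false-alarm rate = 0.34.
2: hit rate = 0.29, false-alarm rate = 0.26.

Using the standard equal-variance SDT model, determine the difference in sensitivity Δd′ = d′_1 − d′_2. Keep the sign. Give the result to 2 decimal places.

Δd′ = 1.88

1: z(0.94) = 1.555, z(0.34) = -0.412, d' = 1.967
2: z(0.29) = -0.553, z(0.26) = -0.643, d' = 0.090
Δd' = d'_1 − d'_2 = 1.967 − 0.090 = 1.877
1 has the higher sensitivity.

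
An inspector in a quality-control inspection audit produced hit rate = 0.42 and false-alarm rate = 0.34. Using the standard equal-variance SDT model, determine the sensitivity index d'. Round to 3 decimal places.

d' = 0.211

z(H) = -0.2019
z(FA) = -0.4125
d' = z(H) − z(FA) = -0.2019 − (-0.4125) = 0.2106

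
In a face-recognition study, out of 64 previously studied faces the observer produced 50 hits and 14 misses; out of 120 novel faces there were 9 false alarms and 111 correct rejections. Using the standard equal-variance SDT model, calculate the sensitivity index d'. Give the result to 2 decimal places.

d' = 2.22

H = 50/64 = 0.7812
FA = 9/120 = 0.0750
z(H) = 0.776
z(FA) = -1.440
d' = z(H) − z(FA) = 0.776 − (-1.440) = 2.216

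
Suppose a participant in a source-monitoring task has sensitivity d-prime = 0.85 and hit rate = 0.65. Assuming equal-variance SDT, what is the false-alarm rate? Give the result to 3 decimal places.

false-alarm rate = 0.321

z(hit rate) = z(0.65) = 0.3853
z(FA) = z(H) − d' = 0.3853 − 0.85 = -0.4647
false-alarm rate = Φ(-0.4647) = 0.3211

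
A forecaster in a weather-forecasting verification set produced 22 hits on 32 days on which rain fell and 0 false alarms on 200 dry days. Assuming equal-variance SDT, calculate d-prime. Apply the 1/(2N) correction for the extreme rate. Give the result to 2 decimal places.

d-prime = 3.30

The false-alarm rate is 0/200 = 0, so apply the 1/(2N) correction: FA → 1/(2·200) = 0.00250.
z(H) = z(0.68750) = 0.489
z(FA) = z(0.00250) = -2.807
d' = 0.489 − (-2.807) = 3.296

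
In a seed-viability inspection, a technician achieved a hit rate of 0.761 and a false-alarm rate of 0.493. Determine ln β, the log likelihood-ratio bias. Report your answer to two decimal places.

ln β = -0.25

z(H) = 0.710
z(FA) = -0.018
ln β = −½·[z(H)² − z(FA)²] = −0.5 × (0.504 − 0.000) = -0.252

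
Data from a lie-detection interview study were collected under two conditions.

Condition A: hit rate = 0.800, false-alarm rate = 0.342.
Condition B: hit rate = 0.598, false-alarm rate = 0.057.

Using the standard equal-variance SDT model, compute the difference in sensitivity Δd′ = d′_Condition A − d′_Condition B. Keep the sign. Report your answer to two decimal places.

Condition A: z(0.800) = 0.842, z(0.342) = -0.407, d' = 1.249
Condition B: z(0.598) = 0.248, z(0.057) = -1.580, d' = 1.828
Δd' = d'_Condition A − d'_Condition B = 1.249 − 1.828 = -0.579
Condition B has the higher sensitivity.

Δd′ = -0.58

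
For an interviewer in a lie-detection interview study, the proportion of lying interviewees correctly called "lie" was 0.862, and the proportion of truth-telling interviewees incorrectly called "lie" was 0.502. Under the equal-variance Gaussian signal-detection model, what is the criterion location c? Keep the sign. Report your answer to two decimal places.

c = -0.55

z(H) = z(0.862) = 1.089
z(FA) = z(0.502) = 0.005
c = −½·[z(H) + z(FA)] = −0.5 × (1.089 + 0.005) = -0.547
c < 0: the interviewer has a liberal response bias.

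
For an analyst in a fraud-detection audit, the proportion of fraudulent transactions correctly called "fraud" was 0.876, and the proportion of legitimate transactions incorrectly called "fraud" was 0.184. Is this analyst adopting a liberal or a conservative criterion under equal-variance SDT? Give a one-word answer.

z(H) = 1.155, z(FA) = -0.900
c = −½·(z(H) + z(FA)) = -0.1275
c < 0 → liberal criterion (biased toward responding “yes”).

liberal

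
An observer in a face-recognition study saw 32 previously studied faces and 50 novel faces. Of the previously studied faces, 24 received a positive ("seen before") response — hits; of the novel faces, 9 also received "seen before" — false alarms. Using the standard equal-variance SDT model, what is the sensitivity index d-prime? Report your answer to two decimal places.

d-prime = 1.59

H = 24/32 = 0.7500
FA = 9/50 = 0.1800
z(H) = z(0.7500) = 0.6745
z(FA) = z(0.1800) = -0.9154
d' = z(H) − z(FA) = 0.6745 − (-0.9154) = 1.5899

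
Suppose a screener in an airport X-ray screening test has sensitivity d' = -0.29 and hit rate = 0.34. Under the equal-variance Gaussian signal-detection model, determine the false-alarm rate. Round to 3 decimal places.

z(hit rate) = z(0.34) = -0.4125
z(FA) = z(H) − d' = -0.4125 − (-0.29) = -0.1225
false-alarm rate = Φ(-0.1225) = 0.4513

false-alarm rate = 0.451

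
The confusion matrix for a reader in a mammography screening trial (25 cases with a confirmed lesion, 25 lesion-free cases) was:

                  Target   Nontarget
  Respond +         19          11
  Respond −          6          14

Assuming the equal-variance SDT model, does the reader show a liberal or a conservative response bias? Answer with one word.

liberal

z(H) = 0.706, z(FA) = -0.151
c = −½·(z(H) + z(FA)) = -0.2775
c < 0 → liberal criterion (biased toward responding “yes”).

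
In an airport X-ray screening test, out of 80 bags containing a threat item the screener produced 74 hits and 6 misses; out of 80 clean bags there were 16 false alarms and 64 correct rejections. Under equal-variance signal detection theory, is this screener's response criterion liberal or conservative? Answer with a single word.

z(H) = 1.440, z(FA) = -0.842
c = −½·(z(H) + z(FA)) = -0.299
c < 0 → liberal criterion (biased toward responding “yes”).

liberal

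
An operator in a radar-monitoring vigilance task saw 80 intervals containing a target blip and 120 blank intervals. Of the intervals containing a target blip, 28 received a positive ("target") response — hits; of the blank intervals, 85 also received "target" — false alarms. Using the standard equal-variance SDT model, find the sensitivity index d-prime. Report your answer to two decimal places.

H = 28/80 = 0.3500
FA = 85/120 = 0.7083
z(H) = z(0.3500) = -0.3853
z(FA) = z(0.7083) = 0.5484
d' = z(H) − z(FA) = -0.3853 − 0.5484 = -0.9337

d-prime = -0.93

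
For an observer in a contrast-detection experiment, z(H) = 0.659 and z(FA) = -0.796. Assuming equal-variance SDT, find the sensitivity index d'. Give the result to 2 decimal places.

d' = 1.46

d' = z(H) − z(FA) = 0.659 − (-0.796) = 1.455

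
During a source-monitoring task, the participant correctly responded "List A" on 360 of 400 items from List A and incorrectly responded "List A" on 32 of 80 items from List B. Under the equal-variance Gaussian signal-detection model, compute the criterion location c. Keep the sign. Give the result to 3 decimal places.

c = -0.514

H = 360/400 = 0.9000
FA = 32/80 = 0.4000
z(H) = z(0.9000) = 1.2816
z(FA) = z(0.4000) = -0.2533
c = −½·[z(H) + z(FA)] = −0.5 × (1.2816 + (-0.2533)) = -0.51415
c < 0: the participant has a liberal response bias.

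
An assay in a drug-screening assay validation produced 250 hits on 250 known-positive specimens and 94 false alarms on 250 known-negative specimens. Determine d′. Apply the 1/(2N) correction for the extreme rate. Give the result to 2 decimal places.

d′ = 3.19

The hit rate is 250/250 = 1, so apply the 1/(2N) correction: H → 1 − 1/(2·250) = 0.99800.
z(H) = z(0.99800) = 2.878
z(FA) = z(0.37600) = -0.316
d' = 2.878 − (-0.316) = 3.194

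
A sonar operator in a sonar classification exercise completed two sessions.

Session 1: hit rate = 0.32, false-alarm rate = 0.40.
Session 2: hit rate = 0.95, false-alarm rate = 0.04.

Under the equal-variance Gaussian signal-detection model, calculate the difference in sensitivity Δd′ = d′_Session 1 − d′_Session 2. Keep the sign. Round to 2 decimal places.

Δd′ = -3.61

Session 1: z(0.32) = -0.468, z(0.40) = -0.253, d' = -0.215
Session 2: z(0.95) = 1.645, z(0.04) = -1.751, d' = 3.396
Δd' = d'_Session 1 − d'_Session 2 = -0.215 − 3.396 = -3.611
Session 2 has the higher sensitivity.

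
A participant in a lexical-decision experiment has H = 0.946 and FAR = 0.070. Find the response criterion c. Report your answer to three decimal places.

z(0.946) = 1.6072, z(0.070) = -1.4758
c = −½·[z(H) + z(FA)] = −0.5 × (1.6072 + (-1.4758)) = -0.0657
c < 0: the participant has a liberal response bias.

c = -0.066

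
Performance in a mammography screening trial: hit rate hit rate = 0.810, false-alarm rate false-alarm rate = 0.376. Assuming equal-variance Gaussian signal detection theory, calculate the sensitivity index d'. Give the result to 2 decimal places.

d' = 1.19

z(H) = 0.8779
z(FA) = -0.3160
d' = z(H) − z(FA) = 0.8779 − (-0.3160) = 1.1939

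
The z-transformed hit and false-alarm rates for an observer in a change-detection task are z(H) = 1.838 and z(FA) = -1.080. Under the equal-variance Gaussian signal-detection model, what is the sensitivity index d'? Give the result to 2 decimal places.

d' = z(H) − z(FA) = 1.838 − (-1.080) = 2.918

d' = 2.92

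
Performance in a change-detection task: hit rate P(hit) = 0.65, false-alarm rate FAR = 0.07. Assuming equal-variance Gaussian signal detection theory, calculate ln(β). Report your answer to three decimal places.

ln β = 1.015

z(H) = z(0.65) = 0.3853
z(FA) = z(0.07) = -1.4758
ln β = −½·[z(H)² − z(FA)²] = −0.5 × (0.1485 − 2.1780) = 1.01475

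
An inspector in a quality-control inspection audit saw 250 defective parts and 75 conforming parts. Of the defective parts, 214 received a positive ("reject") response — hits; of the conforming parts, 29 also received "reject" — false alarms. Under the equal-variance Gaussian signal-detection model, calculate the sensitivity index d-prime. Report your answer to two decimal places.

d-prime = 1.35

H = 214/250 = 0.8560
FA = 29/75 = 0.3867
z(H) = z(0.8560) = 1.0625
z(FA) = z(0.3867) = -0.2879
d' = z(H) − z(FA) = 1.0625 − (-0.2879) = 1.3504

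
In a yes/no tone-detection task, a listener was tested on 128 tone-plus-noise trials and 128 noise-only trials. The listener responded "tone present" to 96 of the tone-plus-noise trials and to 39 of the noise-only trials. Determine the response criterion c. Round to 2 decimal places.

H = 96/128 = 0.7500
FA = 39/128 = 0.3047
z(H) = z(0.7500) = 0.6745
z(FA) = z(0.3047) = -0.5109
c = −½·[z(H) + z(FA)] = −0.5 × (0.6745 + (-0.5109)) = -0.0818
c < 0: the listener has a liberal response bias.

c = -0.08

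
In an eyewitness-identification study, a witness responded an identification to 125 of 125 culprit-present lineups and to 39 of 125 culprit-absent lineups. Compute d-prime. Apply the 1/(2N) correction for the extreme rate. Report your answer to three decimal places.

The hit rate is 125/125 = 1, so apply the 1/(2N) correction: H → 1 − 1/(2·125) = 0.99600.
z(H) = z(0.99600) = 2.6521
z(FA) = z(0.31200) = -0.4902
d' = 2.6521 − (-0.4902) = 3.1423

d-prime = 3.142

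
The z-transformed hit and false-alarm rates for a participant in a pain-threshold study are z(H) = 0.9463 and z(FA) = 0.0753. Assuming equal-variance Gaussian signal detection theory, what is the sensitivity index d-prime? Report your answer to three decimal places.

d' = z(H) − z(FA) = 0.9463 − 0.0753 = 0.8710

d-prime = 0.871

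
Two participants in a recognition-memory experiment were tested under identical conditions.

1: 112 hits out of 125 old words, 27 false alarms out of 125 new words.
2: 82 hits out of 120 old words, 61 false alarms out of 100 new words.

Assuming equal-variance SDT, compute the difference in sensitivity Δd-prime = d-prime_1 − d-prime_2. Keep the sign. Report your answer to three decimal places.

Δd-prime = 1.847

1: z(0.8960) = 1.2591, z(0.2160) = -0.7858, d' = 2.0449
2: z(0.6833) = 0.4769, z(0.6100) = 0.2793, d' = 0.1976
Δd' = d'_1 − d'_2 = 2.0449 − 0.1976 = 1.8473
1 has the higher sensitivity.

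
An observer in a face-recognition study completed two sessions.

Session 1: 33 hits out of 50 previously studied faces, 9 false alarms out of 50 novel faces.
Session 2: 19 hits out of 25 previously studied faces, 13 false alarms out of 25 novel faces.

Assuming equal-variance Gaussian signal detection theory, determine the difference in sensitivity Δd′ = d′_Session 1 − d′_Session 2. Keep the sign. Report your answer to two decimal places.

Session 1: z(0.6600) = 0.412, z(0.1800) = -0.915, d' = 1.327
Session 2: z(0.7600) = 0.706, z(0.5200) = 0.050, d' = 0.656
Δd' = d'_Session 1 − d'_Session 2 = 1.327 − 0.656 = 0.671
Session 1 has the higher sensitivity.

Δd′ = 0.67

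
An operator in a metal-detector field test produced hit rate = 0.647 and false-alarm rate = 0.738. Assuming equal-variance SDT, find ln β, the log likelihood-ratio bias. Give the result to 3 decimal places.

z(0.647) = 0.3772, z(0.738) = 0.6372
ln β = −½·[z(H)² − z(FA)²] = −0.5 × (0.1423 − 0.4060) = 0.13185

ln β = 0.132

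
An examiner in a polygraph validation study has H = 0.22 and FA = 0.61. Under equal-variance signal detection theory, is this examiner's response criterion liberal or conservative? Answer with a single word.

z(H) = -0.772, z(FA) = 0.279
c = −½·(z(H) + z(FA)) = 0.2465
c > 0 → conservative criterion (biased toward responding “no”).

conservative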